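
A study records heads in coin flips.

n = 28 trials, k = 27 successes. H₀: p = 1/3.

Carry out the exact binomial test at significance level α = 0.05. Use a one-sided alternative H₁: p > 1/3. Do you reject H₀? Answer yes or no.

reject H₀: yes

Exact binomial: n=28, k=27, p₀=1/3=0.3333
P(X≥27) from Σ C(n,i)·p₀^i·(1−p₀)^(n−i)
p-value (one-sided, H₁ greater) = 0.00000
At α=0.05: p < α → reject H₀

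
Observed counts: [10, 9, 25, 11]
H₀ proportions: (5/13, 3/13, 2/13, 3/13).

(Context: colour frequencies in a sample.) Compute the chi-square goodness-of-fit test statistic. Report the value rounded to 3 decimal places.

test statistic = 39.506

n = 55; E_i = n·p_i = [21.15, 12.69, 8.46, 12.69]
χ² = (10−21.15)²/21.15 + (9−12.69)²/12.69 + (25−8.46)²/8.46 + (11−12.69)²/12.69 = 39.5061
df = 3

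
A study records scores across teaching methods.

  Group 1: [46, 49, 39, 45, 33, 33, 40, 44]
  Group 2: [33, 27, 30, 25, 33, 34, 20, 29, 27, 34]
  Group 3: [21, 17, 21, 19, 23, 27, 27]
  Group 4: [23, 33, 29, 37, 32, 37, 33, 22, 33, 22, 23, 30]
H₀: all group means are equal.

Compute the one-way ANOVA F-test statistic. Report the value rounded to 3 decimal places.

test statistic = 17.876

Group means [41.12, 29.20, 22.14, 29.50], grand mean 30.541
SSB = Σnᵢ(x̄ᵢ−x̄)² = 1420.857; SSW = ΣΣ(x−x̄ᵢ)² = 874.332
MSB = 1420.857/3 = 473.6190; MSW = 874.332/33 = 26.4949
F = MSB/MSW = 17.8758
df = (3, 33)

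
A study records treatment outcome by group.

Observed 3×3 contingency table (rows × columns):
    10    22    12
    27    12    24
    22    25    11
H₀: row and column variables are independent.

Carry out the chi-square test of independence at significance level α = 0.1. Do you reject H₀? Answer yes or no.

reject H₀: yes

Row totals [44, 63, 58], col totals [59, 59, 47], n=165
χ² = (10−15.73)²/15.73 + (22−15.73)²/15.73 + (12−12.53)²/12.53 + (27−22.53)²/22.53 + (12−22.53)²/22.53 + (24−17.95)²/17.95 + (22−20.74)²/20.74 + (25−20.74)²/20.74 + (11−16.52)²/16.52 = 15.2553
df = 4
p-value (upper-tail) = 0.00420
At α=0.1: p < α → reject H₀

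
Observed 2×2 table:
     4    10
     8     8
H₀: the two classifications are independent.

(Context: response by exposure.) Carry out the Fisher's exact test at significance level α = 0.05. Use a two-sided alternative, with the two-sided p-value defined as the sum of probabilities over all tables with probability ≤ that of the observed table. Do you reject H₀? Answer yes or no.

reject H₀: no

Margins: r₁=14, r₂=16, c₁=12, c₂=18, n=30
p_obs = C(14,4)·C(16,8)/C(30,12); sum pmf over tables with pmf ≤ p_obs
p-value (two-sided) = 0.28385
At α=0.05: p ≥ α → fail to reject H₀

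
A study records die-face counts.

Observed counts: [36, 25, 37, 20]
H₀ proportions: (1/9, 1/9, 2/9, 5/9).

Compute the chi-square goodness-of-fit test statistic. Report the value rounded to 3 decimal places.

n = 118; E_i = n·p_i = [13.11, 13.11, 26.22, 65.56]
χ² = (36−13.11)²/13.11 + (25−13.11)²/13.11 + (37−26.22)²/26.22 + (20−65.56)²/65.56 = 86.8263
df = 3

test statistic = 86.826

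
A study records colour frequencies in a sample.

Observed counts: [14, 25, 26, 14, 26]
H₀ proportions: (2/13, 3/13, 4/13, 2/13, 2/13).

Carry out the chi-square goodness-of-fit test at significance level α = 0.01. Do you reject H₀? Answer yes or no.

n = 105; E_i = n·p_i = [16.15, 24.23, 32.31, 16.15, 16.15]
χ² = (14−16.15)²/16.15 + (25−24.23)²/24.23 + (26−32.31)²/32.31 + (14−16.15)²/16.15 + (26−16.15)²/16.15 = 7.8317
df = 4
p-value (upper-tail) = 0.09794
At α=0.01: p ≥ α → fail to reject H₀

reject H₀: no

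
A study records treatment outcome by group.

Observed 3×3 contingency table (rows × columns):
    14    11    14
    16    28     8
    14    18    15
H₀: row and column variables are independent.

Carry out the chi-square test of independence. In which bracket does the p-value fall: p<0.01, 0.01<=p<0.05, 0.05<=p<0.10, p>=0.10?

Row totals [39, 52, 47], col totals [44, 57, 37], n=138
χ² = (14−12.43)²/12.43 + (11−16.11)²/16.11 + (14−10.46)²/10.46 + (16−16.58)²/16.58 + (28−21.48)²/21.48 + (8−13.94)²/13.94 + (14−14.99)²/14.99 + (18−19.41)²/19.41 + (15−12.60)²/12.60 = 8.1752
df = 4
p-value (upper-tail) = 0.08537
→ bracket: 0.05<=p<0.10

p-value bracket: 0.05<=p<0.10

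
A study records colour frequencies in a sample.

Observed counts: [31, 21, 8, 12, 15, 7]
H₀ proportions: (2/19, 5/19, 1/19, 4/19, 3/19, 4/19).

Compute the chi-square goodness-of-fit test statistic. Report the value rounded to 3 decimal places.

test statistic = 58.798

n = 94; E_i = n·p_i = [9.89, 24.74, 4.95, 19.79, 14.84, 19.79]
χ² = (31−9.89)²/9.89 + (21−24.74)²/24.74 + (8−4.95)²/4.95 + (12−19.79)²/19.79 + (15−14.84)²/14.84 + (7−19.79)²/19.79 = 58.7984
df = 5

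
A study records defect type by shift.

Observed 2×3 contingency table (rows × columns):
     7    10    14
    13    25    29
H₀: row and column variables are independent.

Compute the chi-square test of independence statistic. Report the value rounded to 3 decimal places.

Row totals [31, 67], col totals [20, 35, 43], n=98
χ² = (7−6.33)²/6.33 + (10−11.07)²/11.07 + (14−13.60)²/13.60 + (13−13.67)²/13.67 + (25−23.93)²/23.93 + (29−29.40)²/29.40 = 0.2736
df = 2

test statistic = 0.274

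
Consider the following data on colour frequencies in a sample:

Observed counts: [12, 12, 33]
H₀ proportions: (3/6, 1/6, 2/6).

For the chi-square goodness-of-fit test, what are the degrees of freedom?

degrees of freedom = 2

df = k − 1 = 3 − 1 = 2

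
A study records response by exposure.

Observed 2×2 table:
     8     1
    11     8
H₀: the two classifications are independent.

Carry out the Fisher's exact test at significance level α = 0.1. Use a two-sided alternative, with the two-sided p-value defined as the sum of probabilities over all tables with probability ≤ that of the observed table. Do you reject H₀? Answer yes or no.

Margins: r₁=9, r₂=19, c₁=19, c₂=9, n=28
p_obs = C(9,8)·C(19,11)/C(28,19); sum pmf over tables with pmf ≤ p_obs
p-value (two-sided) = 0.19527
At α=0.1: p ≥ α → fail to reject H₀

reject H₀: no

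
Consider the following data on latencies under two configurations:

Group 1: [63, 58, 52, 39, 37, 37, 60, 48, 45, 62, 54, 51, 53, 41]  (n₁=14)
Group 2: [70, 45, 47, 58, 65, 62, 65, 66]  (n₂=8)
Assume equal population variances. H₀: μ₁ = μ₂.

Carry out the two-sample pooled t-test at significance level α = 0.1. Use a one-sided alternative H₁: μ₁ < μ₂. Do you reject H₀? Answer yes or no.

x̄₁=50.000, s₁=9.098, n₁=14
x̄₂=59.750, s₂=9.161, n₂=8
s_p² = [13·9.098² + 7·9.161²]/20 = 83.1750
SE = √(s_p²·(1/14+1/8)) = 4.0420
t = (50.000−59.750)/4.0420 = -2.4122
df = 20
p-value (one-sided, H₁ less) = 0.01279
At α=0.1: p < α → reject H₀

reject H₀: yes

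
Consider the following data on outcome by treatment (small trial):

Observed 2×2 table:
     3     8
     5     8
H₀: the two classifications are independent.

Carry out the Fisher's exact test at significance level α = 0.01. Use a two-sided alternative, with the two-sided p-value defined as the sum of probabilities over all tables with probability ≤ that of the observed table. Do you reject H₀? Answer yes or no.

Margins: r₁=11, r₂=13, c₁=8, c₂=16, n=24
p_obs = C(11,3)·C(13,5)/C(24,8); sum pmf over tables with pmf ≤ p_obs
p-value (two-sided) = 0.67919
At α=0.01: p ≥ α → fail to reject H₀

reject H₀: no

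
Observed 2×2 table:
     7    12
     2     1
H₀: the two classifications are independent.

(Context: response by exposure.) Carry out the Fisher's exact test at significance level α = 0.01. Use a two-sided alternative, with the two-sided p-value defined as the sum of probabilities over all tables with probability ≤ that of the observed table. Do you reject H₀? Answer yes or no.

reject H₀: no

Margins: r₁=19, r₂=3, c₁=9, c₂=13, n=22
p_obs = C(19,7)·C(3,2)/C(22,9); sum pmf over tables with pmf ≤ p_obs
p-value (two-sided) = 0.54416
At α=0.01: p ≥ α → fail to reject H₀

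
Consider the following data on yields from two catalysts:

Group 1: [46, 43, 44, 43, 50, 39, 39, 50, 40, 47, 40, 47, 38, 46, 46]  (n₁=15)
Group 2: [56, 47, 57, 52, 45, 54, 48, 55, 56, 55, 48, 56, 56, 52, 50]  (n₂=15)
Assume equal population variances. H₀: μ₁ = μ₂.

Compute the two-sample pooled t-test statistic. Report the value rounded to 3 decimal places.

test statistic = -5.945

x̄₁=43.867, s₁=3.980, n₁=15
x̄₂=52.467, s₂=3.944, n₂=15
s_p² = [14·3.980² + 14·3.944²]/28 = 15.6952
SE = √(s_p²·(1/15+1/15)) = 1.4466
t = (43.867−52.467)/1.4466 = -5.9449
df = 28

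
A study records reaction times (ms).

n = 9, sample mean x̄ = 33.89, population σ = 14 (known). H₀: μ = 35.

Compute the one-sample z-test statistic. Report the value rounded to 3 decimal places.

SE = σ/√n = 14/√9 = 4.6667
z = (x̄−μ₀)/SE = (33.89−35)/4.6667 = -0.2379

test statistic = -0.238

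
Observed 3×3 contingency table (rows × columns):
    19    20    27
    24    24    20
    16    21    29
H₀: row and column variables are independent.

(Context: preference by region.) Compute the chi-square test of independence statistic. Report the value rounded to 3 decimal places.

Row totals [66, 68, 66], col totals [59, 65, 76], n=200
χ² = (19−19.47)²/19.47 + (20−21.45)²/21.45 + (27−25.08)²/25.08 + (24−20.06)²/20.06 + (24−22.10)²/22.10 + (20−25.84)²/25.84 + (16−19.47)²/19.47 + (21−21.45)²/21.45 + (29−25.08)²/25.08 = 3.7540
df = 4

test statistic = 3.754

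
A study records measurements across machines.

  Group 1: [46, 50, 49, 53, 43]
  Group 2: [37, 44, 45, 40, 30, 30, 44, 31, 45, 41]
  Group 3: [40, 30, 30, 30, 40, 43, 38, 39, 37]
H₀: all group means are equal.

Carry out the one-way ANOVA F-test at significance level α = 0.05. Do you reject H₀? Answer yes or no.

reject H₀: yes

Group means [48.20, 38.70, 36.33], grand mean 39.792
SSB = Σnᵢ(x̄ᵢ−x̄)² = 473.058; SSW = ΣΣ(x−x̄ᵢ)² = 616.900
MSB = 473.058/2 = 236.5292; MSW = 616.900/21 = 29.3762
F = MSB/MSW = 8.0517
df = (2, 21)
p-value (upper-tail) = 0.00254
At α=0.05: p < α → reject H₀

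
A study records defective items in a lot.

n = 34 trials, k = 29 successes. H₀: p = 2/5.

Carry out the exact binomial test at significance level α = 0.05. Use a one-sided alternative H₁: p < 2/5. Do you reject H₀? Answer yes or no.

Exact binomial: n=34, k=29, p₀=2/5=0.4000
P(X≤29) from Σ C(n,i)·p₀^i·(1−p₀)^(n−i)
p-value (one-sided, H₁ less) = 1.00000
At α=0.05: p ≥ α → fail to reject H₀

reject H₀: no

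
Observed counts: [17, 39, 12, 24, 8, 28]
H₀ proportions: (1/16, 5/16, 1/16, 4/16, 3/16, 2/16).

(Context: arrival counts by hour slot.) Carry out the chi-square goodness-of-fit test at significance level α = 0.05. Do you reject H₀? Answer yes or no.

n = 128; E_i = n·p_i = [8.00, 40.00, 8.00, 32.00, 24.00, 16.00]
χ² = (17−8.00)²/8.00 + (39−40.00)²/40.00 + (12−8.00)²/8.00 + (24−32.00)²/32.00 + (8−24.00)²/24.00 + (28−16.00)²/16.00 = 33.8167
df = 5
p-value (upper-tail) = 0.00000
At α=0.05: p < α → reject H₀

reject H₀: yes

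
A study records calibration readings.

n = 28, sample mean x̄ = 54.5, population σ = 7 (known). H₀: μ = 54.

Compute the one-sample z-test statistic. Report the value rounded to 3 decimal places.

test statistic = 0.378

SE = σ/√n = 7/√28 = 1.3229
z = (x̄−μ₀)/SE = (54.5−54)/1.3229 = 0.3780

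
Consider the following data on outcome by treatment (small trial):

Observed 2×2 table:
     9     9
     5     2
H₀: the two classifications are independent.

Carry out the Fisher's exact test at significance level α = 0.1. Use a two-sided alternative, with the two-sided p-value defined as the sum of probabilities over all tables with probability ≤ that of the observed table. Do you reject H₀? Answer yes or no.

Margins: r₁=18, r₂=7, c₁=14, c₂=11, n=25
p_obs = C(18,9)·C(7,5)/C(25,14); sum pmf over tables with pmf ≤ p_obs
p-value (two-sided) = 0.40652
At α=0.1: p ≥ α → fail to reject H₀

reject H₀: no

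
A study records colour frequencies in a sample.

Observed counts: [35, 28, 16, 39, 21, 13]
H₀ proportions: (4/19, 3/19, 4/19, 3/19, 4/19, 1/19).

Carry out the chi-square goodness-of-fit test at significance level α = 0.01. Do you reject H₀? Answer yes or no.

n = 152; E_i = n·p_i = [32.00, 24.00, 32.00, 24.00, 32.00, 8.00]
χ² = (35−32.00)²/32.00 + (28−24.00)²/24.00 + (16−32.00)²/32.00 + (39−24.00)²/24.00 + (21−32.00)²/32.00 + (13−8.00)²/8.00 = 25.2292
df = 5
p-value (upper-tail) = 0.00013
At α=0.01: p < α → reject H₀

reject H₀: yes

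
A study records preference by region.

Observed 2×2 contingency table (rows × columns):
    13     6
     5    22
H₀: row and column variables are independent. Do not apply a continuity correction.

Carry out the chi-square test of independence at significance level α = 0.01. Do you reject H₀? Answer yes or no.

reject H₀: yes

Row totals [19, 27], col totals [18, 28], n=46
χ² = (13−7.43)²/7.43 + (6−11.57)²/11.57 + (5−10.57)²/10.57 + (22−16.43)²/16.43 = 11.6598
df = 1
p-value (upper-tail) = 0.00064
At α=0.01: p < α → reject H₀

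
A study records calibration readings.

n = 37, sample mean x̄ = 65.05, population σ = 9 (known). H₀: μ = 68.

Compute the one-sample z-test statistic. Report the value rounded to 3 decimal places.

SE = σ/√n = 9/√37 = 1.4796
z = (x̄−μ₀)/SE = (65.05−68)/1.4796 = -1.9938

test statistic = -1.994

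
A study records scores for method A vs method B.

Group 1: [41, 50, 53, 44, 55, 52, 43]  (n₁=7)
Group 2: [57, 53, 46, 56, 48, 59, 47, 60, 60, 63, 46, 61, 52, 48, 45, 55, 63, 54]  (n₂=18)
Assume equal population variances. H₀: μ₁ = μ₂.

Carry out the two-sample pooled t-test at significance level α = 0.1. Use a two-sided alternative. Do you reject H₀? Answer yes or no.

reject H₀: yes

x̄₁=48.286, s₁=5.529, n₁=7
x̄₂=54.056, s₂=6.216, n₂=18
s_p² = [6·5.529² + 17·6.216²]/23 = 36.5380
SE = √(s_p²·(1/7+1/18)) = 2.6925
t = (48.286−54.056)/2.6925 = -2.1429
df = 23
p-value (two-sided) = 0.04293
At α=0.1: p < α → reject H₀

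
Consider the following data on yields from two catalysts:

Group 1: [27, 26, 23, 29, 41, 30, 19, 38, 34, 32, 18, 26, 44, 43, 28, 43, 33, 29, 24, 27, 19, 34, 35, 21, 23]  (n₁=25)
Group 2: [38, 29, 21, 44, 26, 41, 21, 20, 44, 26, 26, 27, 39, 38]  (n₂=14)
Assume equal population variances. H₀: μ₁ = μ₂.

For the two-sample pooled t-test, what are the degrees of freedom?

df = n₁ + n₂ − 2 = 25 + 14 − 2 = 37

degrees of freedom = 37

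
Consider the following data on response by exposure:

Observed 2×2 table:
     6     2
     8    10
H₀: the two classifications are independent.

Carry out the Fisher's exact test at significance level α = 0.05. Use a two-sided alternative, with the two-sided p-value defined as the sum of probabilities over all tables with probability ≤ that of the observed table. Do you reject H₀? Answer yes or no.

Margins: r₁=8, r₂=18, c₁=14, c₂=12, n=26
p_obs = C(8,6)·C(18,8)/C(26,14); sum pmf over tables with pmf ≤ p_obs
p-value (two-sided) = 0.21638
At α=0.05: p ≥ α → fail to reject H₀

reject H₀: no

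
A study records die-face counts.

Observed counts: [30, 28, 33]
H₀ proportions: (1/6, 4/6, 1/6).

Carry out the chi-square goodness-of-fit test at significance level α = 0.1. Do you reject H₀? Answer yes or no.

reject H₀: yes

n = 91; E_i = n·p_i = [15.17, 60.67, 15.17]
χ² = (30−15.17)²/15.17 + (28−60.67)²/60.67 + (33−15.17)²/15.17 = 53.0659
df = 2
p-value (upper-tail) = 0.00000
At α=0.1: p < α → reject H₀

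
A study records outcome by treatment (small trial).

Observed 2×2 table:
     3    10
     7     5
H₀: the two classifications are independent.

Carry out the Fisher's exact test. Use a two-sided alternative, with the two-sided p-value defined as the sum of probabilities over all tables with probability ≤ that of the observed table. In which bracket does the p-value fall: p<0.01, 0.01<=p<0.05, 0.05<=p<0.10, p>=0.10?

p-value bracket: p>=0.10

Margins: r₁=13, r₂=12, c₁=10, c₂=15, n=25
p_obs = C(13,3)·C(12,7)/C(25,10); sum pmf over tables with pmf ≤ p_obs
p-value (two-sided) = 0.11070
→ bracket: p>=0.10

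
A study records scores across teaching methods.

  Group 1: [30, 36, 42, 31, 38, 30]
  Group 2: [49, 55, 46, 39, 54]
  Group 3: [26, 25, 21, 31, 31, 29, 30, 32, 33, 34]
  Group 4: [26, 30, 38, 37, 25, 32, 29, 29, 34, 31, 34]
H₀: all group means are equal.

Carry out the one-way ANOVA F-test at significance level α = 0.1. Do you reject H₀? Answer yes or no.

reject H₀: yes

Group means [34.50, 48.60, 29.20, 31.36], grand mean 33.969
SSB = Σnᵢ(x̄ᵢ−x̄)² = 1374.123; SSW = ΣΣ(x−x̄ᵢ)² = 612.845
MSB = 1374.123/3 = 458.0411; MSW = 612.845/28 = 21.8873
F = MSB/MSW = 20.9272
df = (3, 28)
p-value (upper-tail) = 0.00000
At α=0.1: p < α → reject H₀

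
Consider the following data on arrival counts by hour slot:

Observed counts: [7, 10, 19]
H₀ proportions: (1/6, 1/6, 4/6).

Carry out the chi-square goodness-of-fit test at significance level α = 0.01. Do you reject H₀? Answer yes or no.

n = 36; E_i = n·p_i = [6.00, 6.00, 24.00]
χ² = (7−6.00)²/6.00 + (10−6.00)²/6.00 + (19−24.00)²/24.00 = 3.8750
df = 2
p-value (upper-tail) = 0.14406
At α=0.01: p ≥ α → fail to reject H₀

reject H₀: no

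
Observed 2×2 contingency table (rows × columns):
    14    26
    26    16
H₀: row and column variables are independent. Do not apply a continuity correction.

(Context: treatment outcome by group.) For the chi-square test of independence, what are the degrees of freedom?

degrees of freedom = 1

df = (r−1)(c−1) = (2−1)·(2−1) = 1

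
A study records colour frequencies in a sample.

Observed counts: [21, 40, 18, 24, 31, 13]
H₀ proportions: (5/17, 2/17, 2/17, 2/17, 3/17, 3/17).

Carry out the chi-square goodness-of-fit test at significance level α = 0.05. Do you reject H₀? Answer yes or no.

reject H₀: yes

n = 147; E_i = n·p_i = [43.24, 17.29, 17.29, 17.29, 25.94, 25.94]
χ² = (21−43.24)²/43.24 + (40−17.29)²/17.29 + (18−17.29)²/17.29 + (24−17.29)²/17.29 + (31−25.94)²/25.94 + (13−25.94)²/25.94 = 51.3179
df = 5
p-value (upper-tail) = 0.00000
At α=0.05: p < α → reject H₀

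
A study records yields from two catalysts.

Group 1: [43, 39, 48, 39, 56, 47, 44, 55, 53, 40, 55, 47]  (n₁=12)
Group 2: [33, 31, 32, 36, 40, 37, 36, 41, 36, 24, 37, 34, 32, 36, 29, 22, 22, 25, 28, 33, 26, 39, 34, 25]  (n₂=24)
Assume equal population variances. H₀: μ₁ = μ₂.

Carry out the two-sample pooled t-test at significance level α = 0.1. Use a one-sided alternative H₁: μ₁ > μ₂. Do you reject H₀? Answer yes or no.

reject H₀: yes

x̄₁=47.167, s₁=6.379, n₁=12
x̄₂=32.000, s₂=5.680, n₂=24
s_p² = [11·6.379² + 23·5.680²]/34 = 34.9902
SE = √(s_p²·(1/12+1/24)) = 2.0914
t = (47.167−32.000)/2.0914 = 7.2521
df = 34
p-value (one-sided, H₁ greater) = 0.00000
At α=0.1: p < α → reject H₀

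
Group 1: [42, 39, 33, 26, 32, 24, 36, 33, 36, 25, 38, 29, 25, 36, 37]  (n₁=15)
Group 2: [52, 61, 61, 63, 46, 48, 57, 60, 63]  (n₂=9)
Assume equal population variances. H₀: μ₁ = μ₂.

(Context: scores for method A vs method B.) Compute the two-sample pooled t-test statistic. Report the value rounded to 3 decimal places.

x̄₁=32.733, s₁=5.725, n₁=15
x̄₂=56.778, s₂=6.515, n₂=9
s_p² = [14·5.725² + 8·6.515²]/22 = 36.2949
SE = √(s_p²·(1/15+1/9)) = 2.5402
t = (32.733−56.778)/2.5402 = -9.4657
df = 22

test statistic = -9.466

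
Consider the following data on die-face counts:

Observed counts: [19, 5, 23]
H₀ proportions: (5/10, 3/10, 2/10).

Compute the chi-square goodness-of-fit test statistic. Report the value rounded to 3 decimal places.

test statistic = 26.411

n = 47; E_i = n·p_i = [23.50, 14.10, 9.40]
χ² = (19−23.50)²/23.50 + (5−14.10)²/14.10 + (23−9.40)²/9.40 = 26.4113
df = 2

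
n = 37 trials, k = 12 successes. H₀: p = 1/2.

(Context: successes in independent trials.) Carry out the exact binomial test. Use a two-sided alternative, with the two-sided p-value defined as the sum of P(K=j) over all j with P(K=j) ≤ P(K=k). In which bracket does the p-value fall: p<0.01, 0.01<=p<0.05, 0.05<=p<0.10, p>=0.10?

Exact binomial: n=37, k=12, p₀=1/2=0.5000
P(X=j) = C(n,j)·p₀^j·(1−p₀)^(n−j); p = Σ P(X=j) over j with P(X=j) ≤ P(X=12)
p-value (two-sided) = 0.04703
→ bracket: 0.01<=p<0.05

p-value bracket: 0.01<=p<0.05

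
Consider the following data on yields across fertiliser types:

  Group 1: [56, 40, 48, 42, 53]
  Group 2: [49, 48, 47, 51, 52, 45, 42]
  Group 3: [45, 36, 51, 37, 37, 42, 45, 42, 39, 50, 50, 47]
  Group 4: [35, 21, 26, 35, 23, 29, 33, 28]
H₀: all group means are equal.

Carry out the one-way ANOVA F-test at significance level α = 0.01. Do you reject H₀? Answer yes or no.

reject H₀: yes

Group means [47.80, 47.71, 43.42, 28.75], grand mean 41.375
SSB = Σnᵢ(x̄ᵢ−x̄)² = 1812.855; SSW = ΣΣ(x−x̄ᵢ)² = 780.645
MSB = 1812.855/3 = 604.2849; MSW = 780.645/28 = 27.8802
F = MSB/MSW = 21.6743
df = (3, 28)
p-value (upper-tail) = 0.00000
At α=0.01: p < α → reject H₀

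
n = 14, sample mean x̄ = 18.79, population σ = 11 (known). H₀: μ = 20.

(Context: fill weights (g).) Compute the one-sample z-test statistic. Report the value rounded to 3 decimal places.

test statistic = -0.412

SE = σ/√n = 11/√14 = 2.9399
z = (x̄−μ₀)/SE = (18.79−20)/2.9399 = -0.4116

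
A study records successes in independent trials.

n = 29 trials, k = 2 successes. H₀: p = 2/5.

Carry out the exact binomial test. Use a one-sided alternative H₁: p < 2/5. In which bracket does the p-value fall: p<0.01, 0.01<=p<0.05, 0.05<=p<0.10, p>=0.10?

Exact binomial: n=29, k=2, p₀=2/5=0.4000
P(X≤2) from Σ C(n,i)·p₀^i·(1−p₀)^(n−i)
p-value (one-sided, H₁ less) = 0.00007
→ bracket: p<0.01

p-value bracket: p<0.01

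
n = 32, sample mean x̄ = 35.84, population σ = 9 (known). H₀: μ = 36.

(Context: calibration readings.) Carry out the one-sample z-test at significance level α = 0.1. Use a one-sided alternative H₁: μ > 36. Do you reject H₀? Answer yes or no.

reject H₀: no

SE = σ/√n = 9/√32 = 1.5910
z = (x̄−μ₀)/SE = (35.84−36)/1.5910 = -0.1006
p-value (one-sided, H₁ greater) = 0.54005
At α=0.1: p ≥ α → fail to reject H₀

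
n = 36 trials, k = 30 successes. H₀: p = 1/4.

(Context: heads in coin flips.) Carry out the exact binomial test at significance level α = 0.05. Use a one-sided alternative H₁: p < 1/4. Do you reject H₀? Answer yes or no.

reject H₀: no

Exact binomial: n=36, k=30, p₀=1/4=0.2500
P(X≤30) from Σ C(n,i)·p₀^i·(1−p₀)^(n−i)
p-value (one-sided, H₁ less) = 1.00000
At α=0.05: p ≥ α → fail to reject H₀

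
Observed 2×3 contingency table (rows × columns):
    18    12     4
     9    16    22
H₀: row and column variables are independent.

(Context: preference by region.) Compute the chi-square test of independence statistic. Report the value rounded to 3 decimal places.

Row totals [34, 47], col totals [27, 28, 26], n=81
χ² = (18−11.33)²/11.33 + (12−11.75)²/11.75 + (4−10.91)²/10.91 + (9−15.67)²/15.67 + (16−16.25)²/16.25 + (22−15.09)²/15.09 = 14.3153
df = 2

test statistic = 14.315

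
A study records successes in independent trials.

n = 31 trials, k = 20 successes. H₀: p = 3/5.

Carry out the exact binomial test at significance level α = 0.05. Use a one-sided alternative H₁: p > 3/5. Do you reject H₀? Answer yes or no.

reject H₀: no

Exact binomial: n=31, k=20, p₀=3/5=0.6000
P(X≥20) from Σ C(n,i)·p₀^i·(1−p₀)^(n−i)
p-value (one-sided, H₁ greater) = 0.37524
At α=0.05: p ≥ α → fail to reject H₀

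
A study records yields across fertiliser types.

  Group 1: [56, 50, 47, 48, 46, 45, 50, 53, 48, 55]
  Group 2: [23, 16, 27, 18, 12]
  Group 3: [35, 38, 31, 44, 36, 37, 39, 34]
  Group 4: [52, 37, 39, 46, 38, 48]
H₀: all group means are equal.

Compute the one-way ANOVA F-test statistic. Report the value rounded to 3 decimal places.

test statistic = 48.551

Group means [49.80, 19.20, 36.75, 43.33], grand mean 39.586
SSB = Σnᵢ(x̄ᵢ−x̄)² = 3269.801; SSW = ΣΣ(x−x̄ᵢ)² = 561.233
MSB = 3269.801/3 = 1089.9337; MSW = 561.233/25 = 22.4493
F = MSB/MSW = 48.5508
df = (3, 25)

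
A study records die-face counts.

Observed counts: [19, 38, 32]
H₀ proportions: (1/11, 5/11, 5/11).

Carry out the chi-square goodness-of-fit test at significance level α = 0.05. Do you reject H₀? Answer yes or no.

reject H₀: yes

n = 89; E_i = n·p_i = [8.09, 40.45, 40.45]
χ² = (19−8.09)²/8.09 + (38−40.45)²/40.45 + (32−40.45)²/40.45 = 16.6247
df = 2
p-value (upper-tail) = 0.00025
At α=0.05: p < α → reject H₀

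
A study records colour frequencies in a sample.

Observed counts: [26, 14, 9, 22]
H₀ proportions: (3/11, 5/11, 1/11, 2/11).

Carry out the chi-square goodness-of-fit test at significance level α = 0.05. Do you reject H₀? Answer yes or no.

reject H₀: yes

n = 71; E_i = n·p_i = [19.36, 32.27, 6.45, 12.91]
χ² = (26−19.36)²/19.36 + (14−32.27)²/32.27 + (9−6.45)²/6.45 + (22−12.91)²/12.91 = 20.0263
df = 3
p-value (upper-tail) = 0.00017
At α=0.05: p < α → reject H₀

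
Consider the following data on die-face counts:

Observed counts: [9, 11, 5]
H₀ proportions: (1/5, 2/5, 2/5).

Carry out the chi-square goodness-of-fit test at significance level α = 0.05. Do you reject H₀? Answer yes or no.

n = 25; E_i = n·p_i = [5.00, 10.00, 10.00]
χ² = (9−5.00)²/5.00 + (11−10.00)²/10.00 + (5−10.00)²/10.00 = 5.8000
df = 2
p-value (upper-tail) = 0.05502
At α=0.05: p ≥ α → fail to reject H₀

reject H₀: no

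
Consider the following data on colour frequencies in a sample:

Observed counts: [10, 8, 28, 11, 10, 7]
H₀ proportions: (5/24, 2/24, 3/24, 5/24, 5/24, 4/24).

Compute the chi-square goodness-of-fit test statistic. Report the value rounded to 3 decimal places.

n = 74; E_i = n·p_i = [15.42, 6.17, 9.25, 15.42, 15.42, 12.33]
χ² = (10−15.42)²/15.42 + (8−6.17)²/6.17 + (28−9.25)²/9.25 + (11−15.42)²/15.42 + (10−15.42)²/15.42 + (7−12.33)²/12.33 = 45.9297
df = 5

test statistic = 45.930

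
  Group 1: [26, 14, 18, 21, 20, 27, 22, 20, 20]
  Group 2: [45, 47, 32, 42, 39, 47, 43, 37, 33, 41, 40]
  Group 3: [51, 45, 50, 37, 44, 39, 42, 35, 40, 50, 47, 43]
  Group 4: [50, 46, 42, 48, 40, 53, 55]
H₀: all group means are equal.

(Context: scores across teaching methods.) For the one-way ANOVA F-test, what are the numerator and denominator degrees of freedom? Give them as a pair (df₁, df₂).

k = 4 groups, N = 39 total
df = (k−1, N−k) = (4−1, 39−4) = (3, 35)

degrees of freedom = [3, 35]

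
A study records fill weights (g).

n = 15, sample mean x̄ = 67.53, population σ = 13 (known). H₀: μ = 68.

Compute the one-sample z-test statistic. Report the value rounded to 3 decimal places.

test statistic = -0.140

SE = σ/√n = 13/√15 = 3.3566
z = (x̄−μ₀)/SE = (67.53−68)/3.3566 = -0.1400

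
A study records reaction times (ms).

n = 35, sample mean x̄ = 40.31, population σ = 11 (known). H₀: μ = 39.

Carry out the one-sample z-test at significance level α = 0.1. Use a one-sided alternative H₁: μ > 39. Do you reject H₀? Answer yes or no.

SE = σ/√n = 11/√35 = 1.8593
z = (x̄−μ₀)/SE = (40.31−39)/1.8593 = 0.7046
p-value (one-sided, H₁ greater) = 0.24054
At α=0.1: p ≥ α → fail to reject H₀

reject H₀: no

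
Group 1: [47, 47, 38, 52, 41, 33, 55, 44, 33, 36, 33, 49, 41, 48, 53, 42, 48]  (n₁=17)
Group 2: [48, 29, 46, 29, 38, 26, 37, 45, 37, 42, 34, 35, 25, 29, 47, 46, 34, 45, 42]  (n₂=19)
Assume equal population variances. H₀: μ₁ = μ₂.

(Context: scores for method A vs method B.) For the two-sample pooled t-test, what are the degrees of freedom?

df = n₁ + n₂ − 2 = 17 + 19 − 2 = 34

degrees of freedom = 34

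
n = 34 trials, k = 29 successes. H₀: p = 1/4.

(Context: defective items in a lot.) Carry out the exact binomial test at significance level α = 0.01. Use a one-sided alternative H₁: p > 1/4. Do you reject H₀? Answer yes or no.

Exact binomial: n=34, k=29, p₀=1/4=0.2500
P(X≥29) from Σ C(n,i)·p₀^i·(1−p₀)^(n−i)
p-value (one-sided, H₁ greater) = 0.00000
At α=0.01: p < α → reject H₀

reject H₀: yes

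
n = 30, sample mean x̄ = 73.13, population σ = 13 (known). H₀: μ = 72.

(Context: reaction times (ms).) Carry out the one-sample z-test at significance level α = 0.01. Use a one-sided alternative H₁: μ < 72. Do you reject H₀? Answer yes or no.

SE = σ/√n = 13/√30 = 2.3735
z = (x̄−μ₀)/SE = (73.13−72)/2.3735 = 0.4761
p-value (one-sided, H₁ less) = 0.68300
At α=0.01: p ≥ α → fail to reject H₀

reject H₀: no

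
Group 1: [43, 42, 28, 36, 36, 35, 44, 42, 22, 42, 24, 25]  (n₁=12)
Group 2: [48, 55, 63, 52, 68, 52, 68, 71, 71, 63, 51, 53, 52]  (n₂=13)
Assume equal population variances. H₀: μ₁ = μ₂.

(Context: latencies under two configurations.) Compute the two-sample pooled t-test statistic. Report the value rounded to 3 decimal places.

test statistic = -7.215

x̄₁=34.917, s₁=8.163, n₁=12
x̄₂=59.000, s₂=8.495, n₂=13
s_p² = [11·8.163² + 12·8.495²]/23 = 69.5181
SE = √(s_p²·(1/12+1/13)) = 3.3378
t = (34.917−59.000)/3.3378 = -7.2154
df = 23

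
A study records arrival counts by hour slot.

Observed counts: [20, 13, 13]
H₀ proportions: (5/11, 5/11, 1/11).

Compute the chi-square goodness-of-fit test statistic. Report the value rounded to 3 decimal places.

test statistic = 21.626

n = 46; E_i = n·p_i = [20.91, 20.91, 4.18]
χ² = (20−20.91)²/20.91 + (13−20.91)²/20.91 + (13−4.18)²/4.18 = 21.6261
df = 2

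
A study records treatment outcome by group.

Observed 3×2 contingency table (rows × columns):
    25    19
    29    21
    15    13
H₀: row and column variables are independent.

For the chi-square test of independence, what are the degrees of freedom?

df = (r−1)(c−1) = (3−1)·(2−1) = 2

degrees of freedom = 2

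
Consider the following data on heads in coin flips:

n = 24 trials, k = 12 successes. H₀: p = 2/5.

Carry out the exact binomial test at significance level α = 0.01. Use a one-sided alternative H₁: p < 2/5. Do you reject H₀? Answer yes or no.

Exact binomial: n=24, k=12, p₀=2/5=0.4000
P(X≤12) from Σ C(n,i)·p₀^i·(1−p₀)^(n−i)
p-value (one-sided, H₁ less) = 0.88573
At α=0.01: p ≥ α → fail to reject H₀

reject H₀: no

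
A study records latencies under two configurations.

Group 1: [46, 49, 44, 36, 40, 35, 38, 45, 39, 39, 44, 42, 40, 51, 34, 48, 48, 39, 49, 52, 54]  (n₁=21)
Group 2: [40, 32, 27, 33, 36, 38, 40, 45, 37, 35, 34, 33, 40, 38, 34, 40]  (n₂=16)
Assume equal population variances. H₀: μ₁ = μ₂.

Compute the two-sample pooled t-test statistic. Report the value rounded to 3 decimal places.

test statistic = 4.057

x̄₁=43.429, s₁=5.853, n₁=21
x̄₂=36.375, s₂=4.288, n₂=16
s_p² = [20·5.853² + 15·4.288²]/35 = 27.4541
SE = √(s_p²·(1/21+1/16)) = 1.7387
t = (43.429−36.375)/1.7387 = 4.0567
df = 35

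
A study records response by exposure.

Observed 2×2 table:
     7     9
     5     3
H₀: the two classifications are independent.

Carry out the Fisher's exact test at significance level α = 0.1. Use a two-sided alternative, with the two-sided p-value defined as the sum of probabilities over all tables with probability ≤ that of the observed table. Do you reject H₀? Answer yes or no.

Margins: r₁=16, r₂=8, c₁=12, c₂=12, n=24
p_obs = C(16,7)·C(8,5)/C(24,12); sum pmf over tables with pmf ≤ p_obs
p-value (two-sided) = 0.66685
At α=0.1: p ≥ α → fail to reject H₀

reject H₀: no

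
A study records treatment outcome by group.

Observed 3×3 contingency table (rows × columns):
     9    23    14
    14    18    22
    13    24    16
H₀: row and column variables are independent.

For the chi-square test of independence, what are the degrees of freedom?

degrees of freedom = 4

df = (r−1)(c−1) = (3−1)·(3−1) = 4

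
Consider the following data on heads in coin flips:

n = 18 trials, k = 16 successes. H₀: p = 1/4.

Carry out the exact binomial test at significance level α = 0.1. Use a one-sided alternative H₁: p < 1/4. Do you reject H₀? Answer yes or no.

reject H₀: no

Exact binomial: n=18, k=16, p₀=1/4=0.2500
P(X≤16) from Σ C(n,i)·p₀^i·(1−p₀)^(n−i)
p-value (one-sided, H₁ less) = 1.00000
At α=0.1: p ≥ α → fail to reject H₀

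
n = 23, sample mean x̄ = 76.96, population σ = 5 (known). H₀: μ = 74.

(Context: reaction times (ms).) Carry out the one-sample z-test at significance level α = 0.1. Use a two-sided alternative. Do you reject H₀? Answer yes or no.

reject H₀: yes

SE = σ/√n = 5/√23 = 1.0426
z = (x̄−μ₀)/SE = (76.96−74)/1.0426 = 2.8391
p-value (two-sided) = 0.00452
At α=0.1: p < α → reject H₀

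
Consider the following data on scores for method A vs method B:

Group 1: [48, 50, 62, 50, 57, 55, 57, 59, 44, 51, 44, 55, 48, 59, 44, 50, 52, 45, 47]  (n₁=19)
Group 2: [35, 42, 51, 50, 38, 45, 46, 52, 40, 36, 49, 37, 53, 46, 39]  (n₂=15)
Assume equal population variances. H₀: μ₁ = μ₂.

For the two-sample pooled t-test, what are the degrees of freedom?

degrees of freedom = 32

df = n₁ + n₂ − 2 = 19 + 15 − 2 = 32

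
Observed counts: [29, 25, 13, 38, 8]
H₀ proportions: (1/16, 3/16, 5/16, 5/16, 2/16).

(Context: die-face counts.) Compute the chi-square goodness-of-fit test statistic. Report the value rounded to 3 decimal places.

n = 113; E_i = n·p_i = [7.06, 21.19, 35.31, 35.31, 14.12]
χ² = (29−7.06)²/7.06 + (25−21.19)²/21.19 + (13−35.31)²/35.31 + (38−35.31)²/35.31 + (8−14.12)²/14.12 = 85.7870
df = 4

test statistic = 85.787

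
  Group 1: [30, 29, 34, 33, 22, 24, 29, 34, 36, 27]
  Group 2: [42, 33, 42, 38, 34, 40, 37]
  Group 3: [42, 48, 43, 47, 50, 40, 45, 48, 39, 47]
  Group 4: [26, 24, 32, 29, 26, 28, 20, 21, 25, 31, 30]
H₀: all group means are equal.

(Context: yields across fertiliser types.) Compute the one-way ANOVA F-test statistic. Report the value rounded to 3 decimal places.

test statistic = 43.464

Group means [29.80, 38.00, 44.90, 26.55], grand mean 34.342
SSB = Σnᵢ(x̄ᵢ−x̄)² = 2083.325; SSW = ΣΣ(x−x̄ᵢ)² = 543.227
MSB = 2083.325/3 = 694.4418; MSW = 543.227/34 = 15.9773
F = MSB/MSW = 43.4644
df = (3, 34)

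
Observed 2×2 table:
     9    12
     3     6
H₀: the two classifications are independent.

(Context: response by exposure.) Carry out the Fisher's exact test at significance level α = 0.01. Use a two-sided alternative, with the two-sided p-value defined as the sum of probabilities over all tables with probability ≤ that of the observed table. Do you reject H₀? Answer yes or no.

Margins: r₁=21, r₂=9, c₁=12, c₂=18, n=30
p_obs = C(21,9)·C(9,3)/C(30,12); sum pmf over tables with pmf ≤ p_obs
p-value (two-sided) = 0.70356
At α=0.01: p ≥ α → fail to reject H₀

reject H₀: no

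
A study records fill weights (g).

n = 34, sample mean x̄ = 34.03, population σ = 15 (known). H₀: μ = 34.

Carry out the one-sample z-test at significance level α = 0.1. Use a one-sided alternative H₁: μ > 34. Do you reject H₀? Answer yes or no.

SE = σ/√n = 15/√34 = 2.5725
z = (x̄−μ₀)/SE = (34.03−34)/2.5725 = 0.0117
p-value (one-sided, H₁ greater) = 0.49535
At α=0.1: p ≥ α → fail to reject H₀

reject H₀: no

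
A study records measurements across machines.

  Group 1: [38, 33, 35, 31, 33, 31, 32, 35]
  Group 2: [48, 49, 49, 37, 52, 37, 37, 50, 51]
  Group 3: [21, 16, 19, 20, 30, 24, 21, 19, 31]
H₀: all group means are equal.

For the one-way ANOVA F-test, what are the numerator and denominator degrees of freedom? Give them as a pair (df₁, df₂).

degrees of freedom = [2, 23]

k = 3 groups, N = 26 total
df = (k−1, N−k) = (3−1, 26−3) = (2, 23)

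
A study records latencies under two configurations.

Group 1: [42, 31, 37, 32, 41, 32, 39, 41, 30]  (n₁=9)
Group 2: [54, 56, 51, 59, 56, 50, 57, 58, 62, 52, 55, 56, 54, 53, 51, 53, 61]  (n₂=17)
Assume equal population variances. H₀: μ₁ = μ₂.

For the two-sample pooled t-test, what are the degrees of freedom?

df = n₁ + n₂ − 2 = 9 + 17 − 2 = 24

degrees of freedom = 24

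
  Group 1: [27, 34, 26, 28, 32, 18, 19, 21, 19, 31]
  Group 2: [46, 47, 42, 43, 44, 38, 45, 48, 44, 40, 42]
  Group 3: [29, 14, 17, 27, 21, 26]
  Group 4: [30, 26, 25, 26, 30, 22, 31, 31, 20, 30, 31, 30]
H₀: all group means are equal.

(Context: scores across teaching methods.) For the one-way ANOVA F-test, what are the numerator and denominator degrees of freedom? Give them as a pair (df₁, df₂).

degrees of freedom = [3, 35]

k = 4 groups, N = 39 total
df = (k−1, N−k) = (4−1, 39−4) = (3, 35)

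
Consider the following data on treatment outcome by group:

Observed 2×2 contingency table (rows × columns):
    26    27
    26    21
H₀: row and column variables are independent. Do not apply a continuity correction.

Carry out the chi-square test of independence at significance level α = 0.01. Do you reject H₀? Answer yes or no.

Row totals [53, 47], col totals [52, 48], n=100
χ² = (26−27.56)²/27.56 + (27−25.44)²/25.44 + (26−24.44)²/24.44 + (21−22.56)²/22.56 = 0.3914
df = 1
p-value (upper-tail) = 0.53156
At α=0.01: p ≥ α → fail to reject H₀

reject H₀: no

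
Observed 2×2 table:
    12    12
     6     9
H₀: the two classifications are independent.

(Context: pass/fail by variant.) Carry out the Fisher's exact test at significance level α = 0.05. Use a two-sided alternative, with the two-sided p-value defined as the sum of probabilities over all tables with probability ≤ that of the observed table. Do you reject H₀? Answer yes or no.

Margins: r₁=24, r₂=15, c₁=18, c₂=21, n=39
p_obs = C(24,12)·C(15,6)/C(39,18); sum pmf over tables with pmf ≤ p_obs
p-value (two-sided) = 0.74242
At α=0.05: p ≥ α → fail to reject H₀

reject H₀: no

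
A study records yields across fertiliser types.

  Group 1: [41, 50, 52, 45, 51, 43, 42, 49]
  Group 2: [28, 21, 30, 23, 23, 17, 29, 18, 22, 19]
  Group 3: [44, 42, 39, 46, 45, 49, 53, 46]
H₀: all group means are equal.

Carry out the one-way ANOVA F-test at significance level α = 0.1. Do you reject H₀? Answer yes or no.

Group means [46.62, 23.00, 45.50], grand mean 37.192
SSB = Σnᵢ(x̄ᵢ−x̄)² = 3278.163; SSW = ΣΣ(x−x̄ᵢ)² = 451.875
MSB = 3278.163/2 = 1639.0817; MSW = 451.875/23 = 19.6467
F = MSB/MSW = 83.4277
df = (2, 23)
p-value (upper-tail) = 0.00000
At α=0.1: p < α → reject H₀

reject H₀: yes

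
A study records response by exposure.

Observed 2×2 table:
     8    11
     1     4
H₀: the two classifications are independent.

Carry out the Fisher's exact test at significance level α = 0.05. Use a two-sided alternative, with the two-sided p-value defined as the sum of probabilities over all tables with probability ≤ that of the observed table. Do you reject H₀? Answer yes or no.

reject H₀: no

Margins: r₁=19, r₂=5, c₁=9, c₂=15, n=24
p_obs = C(19,8)·C(5,1)/C(24,9); sum pmf over tables with pmf ≤ p_obs
p-value (two-sided) = 0.61462
At α=0.05: p ≥ α → fail to reject H₀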